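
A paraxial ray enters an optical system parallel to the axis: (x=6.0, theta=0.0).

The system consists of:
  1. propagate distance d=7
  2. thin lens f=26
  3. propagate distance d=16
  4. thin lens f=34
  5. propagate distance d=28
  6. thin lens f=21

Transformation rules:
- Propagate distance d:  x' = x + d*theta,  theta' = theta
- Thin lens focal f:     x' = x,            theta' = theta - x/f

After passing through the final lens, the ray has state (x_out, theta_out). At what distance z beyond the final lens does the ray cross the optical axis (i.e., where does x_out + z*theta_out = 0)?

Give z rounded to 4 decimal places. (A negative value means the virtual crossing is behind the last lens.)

Answer: -585.3750

Derivation:
Initial: x=6.0000 theta=0.0000
After 1 (propagate distance d=7): x=6.0000 theta=0.0000
After 2 (thin lens f=26): x=6.0000 theta=-3/13 (≈-0.2308)
After 3 (propagate distance d=16): x=30/13 (≈2.3077) theta=-3/13 (≈-0.2308)
After 4 (thin lens f=34): x=30/13 (≈2.3077) theta=-66/221 (≈-0.2986)
After 5 (propagate distance d=28): x=-1338/221 (≈-6.0543) theta=-66/221 (≈-0.2986)
After 6 (thin lens f=21): x=-1338/221 (≈-6.0543) theta=-16/1547 (≈-0.0103)
z_focus = -x_out/theta_out = -(-1338/221)/(-16/1547) = -585.3750
Rounded to 4 decimal places: z = -585.3750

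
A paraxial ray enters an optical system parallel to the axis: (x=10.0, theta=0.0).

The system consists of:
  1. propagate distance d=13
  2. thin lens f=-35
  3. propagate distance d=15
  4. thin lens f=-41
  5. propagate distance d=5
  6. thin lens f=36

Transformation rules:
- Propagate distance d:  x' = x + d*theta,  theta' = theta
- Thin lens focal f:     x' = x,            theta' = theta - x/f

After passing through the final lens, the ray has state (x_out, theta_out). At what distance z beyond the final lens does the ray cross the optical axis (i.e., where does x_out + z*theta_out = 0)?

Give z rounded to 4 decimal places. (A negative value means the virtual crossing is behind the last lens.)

Initial: x=10.0000 theta=0.0000
After 1 (propagate distance d=13): x=10.0000 theta=0.0000
After 2 (thin lens f=-35): x=10.0000 theta=2/7 (≈0.2857)
After 3 (propagate distance d=15): x=100/7 (≈14.2857) theta=2/7 (≈0.2857)
After 4 (thin lens f=-41): x=100/7 (≈14.2857) theta=26/41 (≈0.6341)
After 5 (propagate distance d=5): x=5010/287 (≈17.4564) theta=26/41 (≈0.6341)
After 6 (thin lens f=36): x=5010/287 (≈17.4564) theta=257/1722 (≈0.1492)
z_focus = -x_out/theta_out = -(5010/287)/(257/1722) = -30060/257 ≈ -116.9650
Rounded to 4 decimal places: z = -116.9650

Answer: -116.9650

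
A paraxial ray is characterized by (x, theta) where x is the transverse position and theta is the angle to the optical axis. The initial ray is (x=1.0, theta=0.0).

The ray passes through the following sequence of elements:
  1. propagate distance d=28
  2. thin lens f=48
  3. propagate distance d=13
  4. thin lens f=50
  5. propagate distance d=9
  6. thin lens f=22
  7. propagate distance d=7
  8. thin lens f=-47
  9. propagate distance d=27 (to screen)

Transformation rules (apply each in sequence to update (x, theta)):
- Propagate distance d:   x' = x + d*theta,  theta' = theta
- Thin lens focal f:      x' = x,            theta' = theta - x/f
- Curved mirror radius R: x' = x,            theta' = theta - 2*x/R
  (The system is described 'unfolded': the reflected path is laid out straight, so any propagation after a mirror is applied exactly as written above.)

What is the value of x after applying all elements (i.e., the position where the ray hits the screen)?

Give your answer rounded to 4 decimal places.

Answer: -1.4097

Derivation:
Initial: x=1.0000 theta=0.0000
After 1 (propagate distance d=28): x=1.0000 theta=0.0000
After 2 (thin lens f=48): x=1.0000 theta=-1/48 (≈-0.0208)
After 3 (propagate distance d=13): x=35/48 (≈0.7292) theta=-1/48 (≈-0.0208)
After 4 (thin lens f=50): x=35/48 (≈0.7292) theta=-17/480 (≈-0.0354)
After 5 (propagate distance d=9): x=197/480 (≈0.4104) theta=-17/480 (≈-0.0354)
After 6 (thin lens f=22): x=197/480 (≈0.4104) theta=-571/10560 (≈-0.0541)
After 7 (propagate distance d=7): x=337/10560 (≈0.0319) theta=-571/10560 (≈-0.0541)
After 8 (thin lens f=-47): x=337/10560 (≈0.0319) theta=-1325/24816 (≈-0.0534)
After 9 (propagate distance d=27 (to screen)): x=-699661/496320 (≈-1.4097) theta=-1325/24816 (≈-0.0534)
Rounded to 4 decimal places: x = -1.4097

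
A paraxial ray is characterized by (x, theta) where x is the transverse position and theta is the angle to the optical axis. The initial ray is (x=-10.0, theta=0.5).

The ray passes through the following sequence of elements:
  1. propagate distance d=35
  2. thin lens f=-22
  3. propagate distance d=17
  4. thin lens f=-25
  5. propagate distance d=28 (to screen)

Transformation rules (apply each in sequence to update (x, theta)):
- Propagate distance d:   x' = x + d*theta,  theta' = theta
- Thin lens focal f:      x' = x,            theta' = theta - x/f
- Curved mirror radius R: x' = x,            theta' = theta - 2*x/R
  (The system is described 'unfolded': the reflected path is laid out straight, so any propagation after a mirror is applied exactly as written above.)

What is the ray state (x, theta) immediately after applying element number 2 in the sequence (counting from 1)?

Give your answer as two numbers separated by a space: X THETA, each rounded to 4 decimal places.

Answer: 7.5000 0.8409

Derivation:
Initial: x=-10.0000 theta=0.5000
After 1 (propagate distance d=35): x=7.5000 theta=0.5000
After 2 (thin lens f=-22): x=7.5000 theta=37/44 (≈0.8409)
Rounded to 4 decimal places: x = 7.5000, theta = 0.8409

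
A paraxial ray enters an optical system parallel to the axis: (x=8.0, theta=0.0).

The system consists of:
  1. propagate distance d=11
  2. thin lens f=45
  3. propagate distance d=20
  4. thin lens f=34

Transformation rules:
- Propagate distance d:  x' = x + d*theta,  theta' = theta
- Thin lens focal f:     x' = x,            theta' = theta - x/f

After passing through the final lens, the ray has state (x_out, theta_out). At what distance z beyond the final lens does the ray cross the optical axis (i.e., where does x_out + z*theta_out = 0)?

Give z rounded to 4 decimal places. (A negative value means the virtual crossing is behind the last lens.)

Initial: x=8.0000 theta=0.0000
After 1 (propagate distance d=11): x=8.0000 theta=0.0000
After 2 (thin lens f=45): x=8.0000 theta=-8/45 (≈-0.1778)
After 3 (propagate distance d=20): x=40/9 (≈4.4444) theta=-8/45 (≈-0.1778)
After 4 (thin lens f=34): x=40/9 (≈4.4444) theta=-236/765 (≈-0.3085)
z_focus = -x_out/theta_out = -(40/9)/(-236/765) = 850/59 ≈ 14.4068
Rounded to 4 decimal places: z = 14.4068

Answer: 14.4068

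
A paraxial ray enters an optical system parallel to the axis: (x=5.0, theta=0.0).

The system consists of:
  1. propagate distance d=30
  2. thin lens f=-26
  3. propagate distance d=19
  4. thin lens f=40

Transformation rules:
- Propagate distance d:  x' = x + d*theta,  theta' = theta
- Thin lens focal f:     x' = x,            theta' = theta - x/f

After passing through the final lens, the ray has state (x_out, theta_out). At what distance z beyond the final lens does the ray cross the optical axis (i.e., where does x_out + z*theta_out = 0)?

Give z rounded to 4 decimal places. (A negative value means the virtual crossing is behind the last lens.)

Answer: 360.0000

Derivation:
Initial: x=5.0000 theta=0.0000
After 1 (propagate distance d=30): x=5.0000 theta=0.0000
After 2 (thin lens f=-26): x=5.0000 theta=5/26 (≈0.1923)
After 3 (propagate distance d=19): x=225/26 (≈8.6538) theta=5/26 (≈0.1923)
After 4 (thin lens f=40): x=225/26 (≈8.6538) theta=-5/208 (≈-0.0240)
z_focus = -x_out/theta_out = -(225/26)/(-5/208) = 360.0000
Rounded to 4 decimal places: z = 360.0000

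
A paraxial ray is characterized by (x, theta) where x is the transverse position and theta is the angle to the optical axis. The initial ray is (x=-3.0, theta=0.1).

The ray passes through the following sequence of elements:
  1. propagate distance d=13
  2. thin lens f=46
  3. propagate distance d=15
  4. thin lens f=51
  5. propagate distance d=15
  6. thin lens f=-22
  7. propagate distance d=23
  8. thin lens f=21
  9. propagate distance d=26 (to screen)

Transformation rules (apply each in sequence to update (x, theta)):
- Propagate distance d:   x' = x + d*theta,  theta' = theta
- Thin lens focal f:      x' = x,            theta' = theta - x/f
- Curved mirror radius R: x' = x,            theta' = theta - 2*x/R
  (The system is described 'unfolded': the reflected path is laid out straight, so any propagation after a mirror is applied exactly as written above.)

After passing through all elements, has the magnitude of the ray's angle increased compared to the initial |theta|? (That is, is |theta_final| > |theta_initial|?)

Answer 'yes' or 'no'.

Answer: yes

Derivation:
Initial: x=-3.0000 theta=0.1000
After 1 (propagate distance d=13): x=-1.7000 theta=0.1000
After 2 (thin lens f=46): x=-1.7000 theta=63/460 (≈0.1370)
After 3 (propagate distance d=15): x=163/460 (≈0.3543) theta=63/460 (≈0.1370)
After 4 (thin lens f=51): x=163/460 (≈0.3543) theta=305/2346 (≈0.1300)
After 5 (propagate distance d=15): x=18021/7820 (≈2.3045) theta=305/2346 (≈0.1300)
After 6 (thin lens f=-22): x=18021/7820 (≈2.3045) theta=121163/516120 (≈0.2348)
After 7 (propagate distance d=23): x=795227/103224 (≈7.7039) theta=121163/516120 (≈0.2348)
After 8 (thin lens f=21): x=795227/103224 (≈7.7039) theta=-178964/1354815 (≈-0.1321)
After 9 (propagate distance d=26 (to screen)): x=2722019/637560 (≈4.2694) theta=-178964/1354815 (≈-0.1321)
|theta_initial|=0.1000 |theta_final|=178964/1354815 (≈0.1321) -> increased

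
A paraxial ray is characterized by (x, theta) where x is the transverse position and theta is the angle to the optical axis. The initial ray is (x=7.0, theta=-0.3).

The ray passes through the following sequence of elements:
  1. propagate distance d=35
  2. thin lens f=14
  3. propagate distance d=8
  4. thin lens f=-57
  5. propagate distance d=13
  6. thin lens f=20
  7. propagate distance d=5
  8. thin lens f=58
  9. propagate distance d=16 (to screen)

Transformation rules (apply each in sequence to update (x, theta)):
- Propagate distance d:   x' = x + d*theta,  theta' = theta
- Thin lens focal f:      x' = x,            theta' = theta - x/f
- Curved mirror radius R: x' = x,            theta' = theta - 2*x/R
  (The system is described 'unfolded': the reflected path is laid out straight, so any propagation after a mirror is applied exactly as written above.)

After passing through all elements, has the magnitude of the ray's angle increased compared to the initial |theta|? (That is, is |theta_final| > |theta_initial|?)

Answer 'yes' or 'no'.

Answer: no

Derivation:
Initial: x=7.0000 theta=-0.3000
After 1 (propagate distance d=35): x=-3.5000 theta=-0.3000
After 2 (thin lens f=14): x=-3.5000 theta=-0.0500
After 3 (propagate distance d=8): x=-3.9000 theta=-0.0500
After 4 (thin lens f=-57): x=-3.9000 theta=-9/76 (≈-0.1184)
After 5 (propagate distance d=13): x=-2067/380 (≈-5.4395) theta=-9/76 (≈-0.1184)
After 6 (thin lens f=20): x=-2067/380 (≈-5.4395) theta=1167/7600 (≈0.1536)
After 7 (propagate distance d=5): x=-7101/1520 (≈-4.6717) theta=1167/7600 (≈0.1536)
After 8 (thin lens f=58): x=-7101/1520 (≈-4.6717) theta=103191/440800 (≈0.2341)
After 9 (propagate distance d=16 (to screen)): x=-10743/11600 (≈-0.9261) theta=103191/440800 (≈0.2341)
|theta_initial|=0.3000 |theta_final|=103191/440800 (≈0.2341) -> not increased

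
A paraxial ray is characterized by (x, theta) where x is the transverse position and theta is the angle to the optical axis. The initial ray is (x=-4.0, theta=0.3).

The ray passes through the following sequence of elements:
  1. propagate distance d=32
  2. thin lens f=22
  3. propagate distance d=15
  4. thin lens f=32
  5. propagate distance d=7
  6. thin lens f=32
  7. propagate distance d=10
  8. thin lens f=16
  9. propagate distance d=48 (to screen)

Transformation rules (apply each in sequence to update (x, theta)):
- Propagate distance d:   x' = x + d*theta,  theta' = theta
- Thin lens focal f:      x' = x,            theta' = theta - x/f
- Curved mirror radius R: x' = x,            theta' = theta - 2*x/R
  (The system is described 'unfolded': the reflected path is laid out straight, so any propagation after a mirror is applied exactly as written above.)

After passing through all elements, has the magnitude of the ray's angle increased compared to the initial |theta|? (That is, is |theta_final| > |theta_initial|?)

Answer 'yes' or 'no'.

Answer: yes

Derivation:
Initial: x=-4.0000 theta=0.3000
After 1 (propagate distance d=32): x=5.6000 theta=0.3000
After 2 (thin lens f=22): x=5.6000 theta=1/22 (≈0.0455)
After 3 (propagate distance d=15): x=691/110 (≈6.2818) theta=1/22 (≈0.0455)
After 4 (thin lens f=32): x=691/110 (≈6.2818) theta=-531/3520 (≈-0.1509)
After 5 (propagate distance d=7): x=3679/704 (≈5.2259) theta=-531/3520 (≈-0.1509)
After 6 (thin lens f=32): x=3679/704 (≈5.2259) theta=-3217/10240 (≈-0.3142)
After 7 (propagate distance d=10): x=23477/11264 (≈2.0843) theta=-3217/10240 (≈-0.3142)
After 8 (thin lens f=16): x=23477/11264 (≈2.0843) theta=-400481/901120 (≈-0.4444)
After 9 (propagate distance d=48 (to screen)): x=-542029/28160 (≈-19.2482) theta=-400481/901120 (≈-0.4444)
|theta_initial|=0.3000 |theta_final|=400481/901120 (≈0.4444) -> increased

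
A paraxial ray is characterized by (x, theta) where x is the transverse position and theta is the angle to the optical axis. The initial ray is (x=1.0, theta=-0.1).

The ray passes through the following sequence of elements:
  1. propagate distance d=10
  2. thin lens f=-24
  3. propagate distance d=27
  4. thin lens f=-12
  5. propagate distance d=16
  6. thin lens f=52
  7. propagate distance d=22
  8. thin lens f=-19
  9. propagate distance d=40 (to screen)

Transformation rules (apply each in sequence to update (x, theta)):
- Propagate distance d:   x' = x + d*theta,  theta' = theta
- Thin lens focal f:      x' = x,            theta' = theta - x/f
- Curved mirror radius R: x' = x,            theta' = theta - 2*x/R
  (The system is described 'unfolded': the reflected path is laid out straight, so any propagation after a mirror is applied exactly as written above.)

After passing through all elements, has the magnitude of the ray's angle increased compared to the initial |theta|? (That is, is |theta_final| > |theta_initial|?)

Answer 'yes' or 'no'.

Answer: yes

Derivation:
Initial: x=1.0000 theta=-0.1000
After 1 (propagate distance d=10): x=0.0000 theta=-0.1000
After 2 (thin lens f=-24): x=0.0000 theta=-0.1000
After 3 (propagate distance d=27): x=-2.7000 theta=-0.1000
After 4 (thin lens f=-12): x=-2.7000 theta=-0.3250
After 5 (propagate distance d=16): x=-7.9000 theta=-0.3250
After 6 (thin lens f=52): x=-7.9000 theta=-9/52 (≈-0.1731)
After 7 (propagate distance d=22): x=-761/65 (≈-11.7077) theta=-9/52 (≈-0.1731)
After 8 (thin lens f=-19): x=-761/65 (≈-11.7077) theta=-3899/4940 (≈-0.7893)
After 9 (propagate distance d=40 (to screen)): x=-53449/1235 (≈-43.2785) theta=-3899/4940 (≈-0.7893)
|theta_initial|=0.1000 |theta_final|=3899/4940 (≈0.7893) -> increased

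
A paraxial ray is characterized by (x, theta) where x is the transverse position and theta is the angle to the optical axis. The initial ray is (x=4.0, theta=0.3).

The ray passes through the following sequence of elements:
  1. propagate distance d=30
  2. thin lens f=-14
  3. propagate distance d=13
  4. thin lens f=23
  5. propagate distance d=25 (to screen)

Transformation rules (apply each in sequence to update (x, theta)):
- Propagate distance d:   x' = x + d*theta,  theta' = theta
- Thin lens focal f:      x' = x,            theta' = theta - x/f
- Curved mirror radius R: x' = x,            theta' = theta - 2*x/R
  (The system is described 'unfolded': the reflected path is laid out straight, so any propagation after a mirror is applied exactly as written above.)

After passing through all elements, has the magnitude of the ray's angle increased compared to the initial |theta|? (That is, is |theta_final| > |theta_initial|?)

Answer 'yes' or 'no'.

Initial: x=4.0000 theta=0.3000
After 1 (propagate distance d=30): x=13.0000 theta=0.3000
After 2 (thin lens f=-14): x=13.0000 theta=43/35 (≈1.2286)
After 3 (propagate distance d=13): x=1014/35 (≈28.9714) theta=43/35 (≈1.2286)
After 4 (thin lens f=23): x=1014/35 (≈28.9714) theta=-5/161 (≈-0.0311)
After 5 (propagate distance d=25 (to screen)): x=22697/805 (≈28.1950) theta=-5/161 (≈-0.0311)
|theta_initial|=0.3000 |theta_final|=5/161 (≈0.0311) -> not increased

Answer: no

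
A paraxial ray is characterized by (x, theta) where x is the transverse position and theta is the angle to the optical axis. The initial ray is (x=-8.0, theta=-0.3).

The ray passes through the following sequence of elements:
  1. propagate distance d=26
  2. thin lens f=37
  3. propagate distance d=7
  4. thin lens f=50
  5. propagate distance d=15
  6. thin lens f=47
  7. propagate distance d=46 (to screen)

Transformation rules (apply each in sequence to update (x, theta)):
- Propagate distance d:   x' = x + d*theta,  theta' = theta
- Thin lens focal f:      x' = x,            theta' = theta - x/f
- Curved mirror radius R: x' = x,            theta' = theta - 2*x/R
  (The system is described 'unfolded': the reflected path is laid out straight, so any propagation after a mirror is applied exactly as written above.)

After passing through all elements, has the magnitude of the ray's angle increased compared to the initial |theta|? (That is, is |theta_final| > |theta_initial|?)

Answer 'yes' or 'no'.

Answer: yes

Derivation:
Initial: x=-8.0000 theta=-0.3000
After 1 (propagate distance d=26): x=-15.8000 theta=-0.3000
After 2 (thin lens f=37): x=-15.8000 theta=47/370 (≈0.1270)
After 3 (propagate distance d=7): x=-5517/370 (≈-14.9108) theta=47/370 (≈0.1270)
After 4 (thin lens f=50): x=-5517/370 (≈-14.9108) theta=7867/18500 (≈0.4252)
After 5 (propagate distance d=15): x=-31569/3700 (≈-8.5322) theta=7867/18500 (≈0.4252)
After 6 (thin lens f=47): x=-31569/3700 (≈-8.5322) theta=263797/434750 (≈0.6068)
After 7 (propagate distance d=46 (to screen)): x=16850609/869500 (≈19.3797) theta=263797/434750 (≈0.6068)
|theta_initial|=0.3000 |theta_final|=263797/434750 (≈0.6068) -> increased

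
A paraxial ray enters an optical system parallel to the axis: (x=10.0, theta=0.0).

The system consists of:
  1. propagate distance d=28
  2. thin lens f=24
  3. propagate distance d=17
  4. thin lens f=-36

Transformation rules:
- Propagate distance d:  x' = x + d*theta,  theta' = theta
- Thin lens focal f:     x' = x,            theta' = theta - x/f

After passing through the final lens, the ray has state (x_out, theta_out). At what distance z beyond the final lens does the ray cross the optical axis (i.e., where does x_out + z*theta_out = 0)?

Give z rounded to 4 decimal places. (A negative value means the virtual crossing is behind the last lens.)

Answer: 8.6897

Derivation:
Initial: x=10.0000 theta=0.0000
After 1 (propagate distance d=28): x=10.0000 theta=0.0000
After 2 (thin lens f=24): x=10.0000 theta=-5/12 (≈-0.4167)
After 3 (propagate distance d=17): x=35/12 (≈2.9167) theta=-5/12 (≈-0.4167)
After 4 (thin lens f=-36): x=35/12 (≈2.9167) theta=-145/432 (≈-0.3356)
z_focus = -x_out/theta_out = -(35/12)/(-145/432) = 252/29 ≈ 8.6897
Rounded to 4 decimal places: z = 8.6897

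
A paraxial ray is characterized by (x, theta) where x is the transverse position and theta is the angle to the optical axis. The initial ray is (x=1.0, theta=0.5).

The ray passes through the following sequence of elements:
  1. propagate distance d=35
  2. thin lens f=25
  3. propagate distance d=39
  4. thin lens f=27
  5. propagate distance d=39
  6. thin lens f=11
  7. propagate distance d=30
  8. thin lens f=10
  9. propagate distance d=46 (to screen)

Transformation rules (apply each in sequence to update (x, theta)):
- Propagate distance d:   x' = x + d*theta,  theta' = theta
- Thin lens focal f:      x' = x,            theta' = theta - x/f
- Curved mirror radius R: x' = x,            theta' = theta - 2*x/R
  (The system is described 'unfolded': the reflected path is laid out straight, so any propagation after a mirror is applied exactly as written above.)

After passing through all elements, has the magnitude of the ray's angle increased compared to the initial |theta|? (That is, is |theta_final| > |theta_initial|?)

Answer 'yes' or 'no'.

Initial: x=1.0000 theta=0.5000
After 1 (propagate distance d=35): x=18.5000 theta=0.5000
After 2 (thin lens f=25): x=18.5000 theta=-0.2400
After 3 (propagate distance d=39): x=9.1400 theta=-0.2400
After 4 (thin lens f=27): x=9.1400 theta=-781/1350 (≈-0.5785)
After 5 (propagate distance d=39): x=-604/45 (≈-13.4222) theta=-781/1350 (≈-0.5785)
After 6 (thin lens f=11): x=-604/45 (≈-13.4222) theta=9529/14850 (≈0.6417)
After 7 (propagate distance d=30): x=577/99 (≈5.8283) theta=9529/14850 (≈0.6417)
After 8 (thin lens f=10): x=577/99 (≈5.8283) theta=437/7425 (≈0.0589)
After 9 (propagate distance d=46 (to screen)): x=63377/7425 (≈8.5356) theta=437/7425 (≈0.0589)
|theta_initial|=0.5000 |theta_final|=437/7425 (≈0.0589) -> not increased

Answer: no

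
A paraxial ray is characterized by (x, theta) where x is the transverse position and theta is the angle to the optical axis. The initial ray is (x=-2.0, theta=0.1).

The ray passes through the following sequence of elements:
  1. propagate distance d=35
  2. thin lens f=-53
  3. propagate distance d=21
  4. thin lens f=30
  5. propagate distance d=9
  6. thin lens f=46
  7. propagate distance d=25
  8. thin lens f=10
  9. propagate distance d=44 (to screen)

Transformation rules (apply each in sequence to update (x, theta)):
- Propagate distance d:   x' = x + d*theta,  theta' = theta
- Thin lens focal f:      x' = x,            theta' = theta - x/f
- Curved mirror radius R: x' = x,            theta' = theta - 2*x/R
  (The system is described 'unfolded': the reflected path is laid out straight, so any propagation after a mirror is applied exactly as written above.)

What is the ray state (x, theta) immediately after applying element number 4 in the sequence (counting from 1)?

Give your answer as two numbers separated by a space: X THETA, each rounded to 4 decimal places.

Initial: x=-2.0000 theta=0.1000
After 1 (propagate distance d=35): x=1.5000 theta=0.1000
After 2 (thin lens f=-53): x=1.5000 theta=34/265 (≈0.1283)
After 3 (propagate distance d=21): x=2223/530 (≈4.1943) theta=34/265 (≈0.1283)
After 4 (thin lens f=30): x=2223/530 (≈4.1943) theta=-61/5300 (≈-0.0115)
Rounded to 4 decimal places: x = 4.1943, theta = -0.0115

Answer: 4.1943 -0.0115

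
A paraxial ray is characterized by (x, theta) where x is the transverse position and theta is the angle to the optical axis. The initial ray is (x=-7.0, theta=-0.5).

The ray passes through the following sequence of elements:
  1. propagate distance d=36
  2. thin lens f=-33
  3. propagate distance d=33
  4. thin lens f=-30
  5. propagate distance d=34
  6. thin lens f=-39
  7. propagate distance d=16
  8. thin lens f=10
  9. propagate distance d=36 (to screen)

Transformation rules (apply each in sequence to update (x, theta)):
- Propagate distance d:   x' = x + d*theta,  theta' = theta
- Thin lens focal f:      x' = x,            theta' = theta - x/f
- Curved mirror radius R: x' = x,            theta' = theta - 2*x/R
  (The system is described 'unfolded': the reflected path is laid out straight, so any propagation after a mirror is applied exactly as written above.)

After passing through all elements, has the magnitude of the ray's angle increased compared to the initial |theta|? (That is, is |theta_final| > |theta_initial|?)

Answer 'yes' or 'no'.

Answer: yes

Derivation:
Initial: x=-7.0000 theta=-0.5000
After 1 (propagate distance d=36): x=-25.0000 theta=-0.5000
After 2 (thin lens f=-33): x=-25.0000 theta=-83/66 (≈-1.2576)
After 3 (propagate distance d=33): x=-66.5000 theta=-83/66 (≈-1.2576)
After 4 (thin lens f=-30): x=-66.5000 theta=-2293/660 (≈-3.4742)
After 5 (propagate distance d=34): x=-30463/165 (≈-184.6242) theta=-2293/660 (≈-3.4742)
After 6 (thin lens f=-39): x=-30463/165 (≈-184.6242) theta=-211279/25740 (≈-8.2082)
After 7 (propagate distance d=16): x=-2033173/6435 (≈-315.9554) theta=-211279/25740 (≈-8.2082)
After 8 (thin lens f=10): x=-2033173/6435 (≈-315.9554) theta=334439/14300 (≈23.3873)
After 9 (propagate distance d=36 (to screen)): x=16923694/32175 (≈525.9889) theta=334439/14300 (≈23.3873)
|theta_initial|=0.5000 |theta_final|=334439/14300 (≈23.3873) -> increased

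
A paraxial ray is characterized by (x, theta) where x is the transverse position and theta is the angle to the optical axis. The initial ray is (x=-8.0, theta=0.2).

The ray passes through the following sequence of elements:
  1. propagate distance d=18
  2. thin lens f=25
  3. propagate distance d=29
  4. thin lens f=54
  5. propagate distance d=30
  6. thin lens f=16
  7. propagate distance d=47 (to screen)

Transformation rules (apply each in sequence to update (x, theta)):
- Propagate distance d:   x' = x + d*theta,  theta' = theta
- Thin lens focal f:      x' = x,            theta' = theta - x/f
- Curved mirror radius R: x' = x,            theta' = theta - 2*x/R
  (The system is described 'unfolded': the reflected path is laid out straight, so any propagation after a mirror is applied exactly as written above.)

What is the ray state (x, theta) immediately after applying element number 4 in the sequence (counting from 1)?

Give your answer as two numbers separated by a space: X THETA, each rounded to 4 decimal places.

Answer: 6.5040 0.2556

Derivation:
Initial: x=-8.0000 theta=0.2000
After 1 (propagate distance d=18): x=-4.4000 theta=0.2000
After 2 (thin lens f=25): x=-4.4000 theta=0.3760
After 3 (propagate distance d=29): x=6.5040 theta=0.3760
After 4 (thin lens f=54): x=6.5040 theta=23/90 (≈0.2556)
Rounded to 4 decimal places: x = 6.5040, theta = 0.2556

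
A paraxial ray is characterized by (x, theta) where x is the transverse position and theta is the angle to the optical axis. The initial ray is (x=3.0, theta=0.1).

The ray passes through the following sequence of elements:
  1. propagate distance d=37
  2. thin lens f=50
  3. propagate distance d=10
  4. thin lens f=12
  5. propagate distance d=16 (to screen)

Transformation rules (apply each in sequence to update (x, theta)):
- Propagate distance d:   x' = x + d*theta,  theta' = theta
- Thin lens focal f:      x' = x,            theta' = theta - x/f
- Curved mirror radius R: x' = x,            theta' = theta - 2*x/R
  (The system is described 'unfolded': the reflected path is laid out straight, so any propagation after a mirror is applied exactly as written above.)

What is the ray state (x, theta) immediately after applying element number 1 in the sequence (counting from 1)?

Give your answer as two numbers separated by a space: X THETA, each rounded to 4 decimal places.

Initial: x=3.0000 theta=0.1000
After 1 (propagate distance d=37): x=6.7000 theta=0.1000
Rounded to 4 decimal places: x = 6.7000, theta = 0.1000

Answer: 6.7000 0.1000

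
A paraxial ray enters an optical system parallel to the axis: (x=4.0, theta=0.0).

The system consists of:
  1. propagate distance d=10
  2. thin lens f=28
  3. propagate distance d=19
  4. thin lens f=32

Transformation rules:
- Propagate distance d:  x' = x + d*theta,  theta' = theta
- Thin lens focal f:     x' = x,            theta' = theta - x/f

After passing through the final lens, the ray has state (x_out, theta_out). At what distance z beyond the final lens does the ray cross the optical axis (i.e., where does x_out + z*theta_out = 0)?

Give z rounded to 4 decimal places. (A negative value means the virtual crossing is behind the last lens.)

Initial: x=4.0000 theta=0.0000
After 1 (propagate distance d=10): x=4.0000 theta=0.0000
After 2 (thin lens f=28): x=4.0000 theta=-1/7 (≈-0.1429)
After 3 (propagate distance d=19): x=9/7 (≈1.2857) theta=-1/7 (≈-0.1429)
After 4 (thin lens f=32): x=9/7 (≈1.2857) theta=-41/224 (≈-0.1830)
z_focus = -x_out/theta_out = -(9/7)/(-41/224) = 288/41 ≈ 7.0244
Rounded to 4 decimal places: z = 7.0244

Answer: 7.0244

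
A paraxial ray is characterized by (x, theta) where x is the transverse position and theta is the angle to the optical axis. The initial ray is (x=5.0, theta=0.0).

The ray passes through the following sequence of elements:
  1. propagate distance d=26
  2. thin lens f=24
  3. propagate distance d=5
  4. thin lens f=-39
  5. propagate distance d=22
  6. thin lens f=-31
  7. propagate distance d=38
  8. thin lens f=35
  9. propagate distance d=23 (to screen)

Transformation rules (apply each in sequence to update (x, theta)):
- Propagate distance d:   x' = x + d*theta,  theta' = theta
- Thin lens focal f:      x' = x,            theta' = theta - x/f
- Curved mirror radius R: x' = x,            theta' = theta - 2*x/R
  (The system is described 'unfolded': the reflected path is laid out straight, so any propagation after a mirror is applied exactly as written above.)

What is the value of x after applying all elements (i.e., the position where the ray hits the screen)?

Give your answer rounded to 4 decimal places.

Initial: x=5.0000 theta=0.0000
After 1 (propagate distance d=26): x=5.0000 theta=0.0000
After 2 (thin lens f=24): x=5.0000 theta=-5/24 (≈-0.2083)
After 3 (propagate distance d=5): x=95/24 (≈3.9583) theta=-5/24 (≈-0.2083)
After 4 (thin lens f=-39): x=95/24 (≈3.9583) theta=-25/234 (≈-0.1068)
After 5 (propagate distance d=22): x=1505/936 (≈1.6079) theta=-25/234 (≈-0.1068)
After 6 (thin lens f=-31): x=1505/936 (≈1.6079) theta=-1595/29016 (≈-0.0550)
After 7 (propagate distance d=38): x=-13955/29016 (≈-0.4809) theta=-1595/29016 (≈-0.0550)
After 8 (thin lens f=35): x=-13955/29016 (≈-0.4809) theta=-4187/101556 (≈-0.0412)
After 9 (propagate distance d=23 (to screen)): x=-290287/203112 (≈-1.4292) theta=-4187/101556 (≈-0.0412)
Rounded to 4 decimal places: x = -1.4292

Answer: -1.4292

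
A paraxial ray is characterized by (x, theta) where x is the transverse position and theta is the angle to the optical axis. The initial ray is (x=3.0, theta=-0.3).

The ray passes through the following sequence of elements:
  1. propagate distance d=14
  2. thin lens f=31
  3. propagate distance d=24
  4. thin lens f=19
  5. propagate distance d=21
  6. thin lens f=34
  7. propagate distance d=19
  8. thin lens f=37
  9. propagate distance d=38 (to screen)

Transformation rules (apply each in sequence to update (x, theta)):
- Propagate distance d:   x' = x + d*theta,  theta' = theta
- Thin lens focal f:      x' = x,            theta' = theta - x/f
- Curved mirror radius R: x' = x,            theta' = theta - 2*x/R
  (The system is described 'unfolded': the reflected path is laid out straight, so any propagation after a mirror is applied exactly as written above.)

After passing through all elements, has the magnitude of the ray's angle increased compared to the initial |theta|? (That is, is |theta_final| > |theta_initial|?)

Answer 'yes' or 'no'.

Answer: no

Derivation:
Initial: x=3.0000 theta=-0.3000
After 1 (propagate distance d=14): x=-1.2000 theta=-0.3000
After 2 (thin lens f=31): x=-1.2000 theta=-81/310 (≈-0.2613)
After 3 (propagate distance d=24): x=-1158/155 (≈-7.4710) theta=-81/310 (≈-0.2613)
After 4 (thin lens f=19): x=-1158/155 (≈-7.4710) theta=777/5890 (≈0.1319)
After 5 (propagate distance d=21): x=-27687/5890 (≈-4.7007) theta=777/5890 (≈0.1319)
After 6 (thin lens f=34): x=-27687/5890 (≈-4.7007) theta=10821/40052 (≈0.2702)
After 7 (propagate distance d=19): x=86637/200260 (≈0.4326) theta=10821/40052 (≈0.2702)
After 8 (thin lens f=37): x=86637/200260 (≈0.4326) theta=478812/1852405 (≈0.2585)
After 9 (propagate distance d=38 (to screen)): x=75984993/7409620 (≈10.2549) theta=478812/1852405 (≈0.2585)
|theta_initial|=0.3000 |theta_final|=478812/1852405 (≈0.2585) -> not increased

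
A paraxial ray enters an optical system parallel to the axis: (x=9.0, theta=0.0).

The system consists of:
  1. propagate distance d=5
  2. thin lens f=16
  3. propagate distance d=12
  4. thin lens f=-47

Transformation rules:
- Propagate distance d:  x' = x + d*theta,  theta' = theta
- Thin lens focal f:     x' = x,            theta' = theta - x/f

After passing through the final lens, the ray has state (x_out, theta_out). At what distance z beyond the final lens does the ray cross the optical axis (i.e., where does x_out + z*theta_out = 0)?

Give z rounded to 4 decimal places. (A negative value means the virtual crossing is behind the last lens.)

Initial: x=9.0000 theta=0.0000
After 1 (propagate distance d=5): x=9.0000 theta=0.0000
After 2 (thin lens f=16): x=9.0000 theta=-0.5625
After 3 (propagate distance d=12): x=2.2500 theta=-0.5625
After 4 (thin lens f=-47): x=2.2500 theta=-387/752 (≈-0.5146)
z_focus = -x_out/theta_out = -(2.2500)/(-387/752) = 188/43 ≈ 4.3721
Rounded to 4 decimal places: z = 4.3721

Answer: 4.3721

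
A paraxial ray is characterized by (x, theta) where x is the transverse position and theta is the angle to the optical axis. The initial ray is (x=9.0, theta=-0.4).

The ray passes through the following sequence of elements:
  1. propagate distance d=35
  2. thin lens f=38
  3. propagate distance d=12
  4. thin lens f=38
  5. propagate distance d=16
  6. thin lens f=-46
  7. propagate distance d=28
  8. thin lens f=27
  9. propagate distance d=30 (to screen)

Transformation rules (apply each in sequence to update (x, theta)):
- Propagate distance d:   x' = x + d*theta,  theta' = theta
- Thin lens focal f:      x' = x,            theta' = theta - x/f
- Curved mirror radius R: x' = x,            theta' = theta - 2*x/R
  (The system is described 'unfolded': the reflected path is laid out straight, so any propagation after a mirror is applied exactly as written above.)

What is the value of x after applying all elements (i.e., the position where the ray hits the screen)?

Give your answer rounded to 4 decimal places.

Answer: -5.6869

Derivation:
Initial: x=9.0000 theta=-0.4000
After 1 (propagate distance d=35): x=-5.0000 theta=-0.4000
After 2 (thin lens f=38): x=-5.0000 theta=-51/190 (≈-0.2684)
After 3 (propagate distance d=12): x=-781/95 (≈-8.2211) theta=-51/190 (≈-0.2684)
After 4 (thin lens f=38): x=-781/95 (≈-8.2211) theta=-94/1805 (≈-0.0521)
After 5 (propagate distance d=16): x=-16343/1805 (≈-9.0543) theta=-94/1805 (≈-0.0521)
After 6 (thin lens f=-46): x=-16343/1805 (≈-9.0543) theta=-20667/83030 (≈-0.2489)
After 7 (propagate distance d=28): x=-665227/41515 (≈-16.0238) theta=-20667/83030 (≈-0.2489)
After 8 (thin lens f=27): x=-665227/41515 (≈-16.0238) theta=8131/23598 (≈0.3446)
After 9 (propagate distance d=30 (to screen)): x=-2124818/373635 (≈-5.6869) theta=8131/23598 (≈0.3446)
Rounded to 4 decimal places: x = -5.6869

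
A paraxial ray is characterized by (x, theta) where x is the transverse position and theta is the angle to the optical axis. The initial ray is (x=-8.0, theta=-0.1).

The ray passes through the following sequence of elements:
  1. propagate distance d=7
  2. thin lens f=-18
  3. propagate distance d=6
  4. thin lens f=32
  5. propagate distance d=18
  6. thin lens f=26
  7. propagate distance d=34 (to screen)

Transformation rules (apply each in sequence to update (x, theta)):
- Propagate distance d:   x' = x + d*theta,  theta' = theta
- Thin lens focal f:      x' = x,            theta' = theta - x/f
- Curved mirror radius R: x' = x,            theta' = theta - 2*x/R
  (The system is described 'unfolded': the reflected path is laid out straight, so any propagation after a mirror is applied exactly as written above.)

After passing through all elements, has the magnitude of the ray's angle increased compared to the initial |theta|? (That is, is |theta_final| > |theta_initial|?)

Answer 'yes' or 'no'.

Answer: yes

Derivation:
Initial: x=-8.0000 theta=-0.1000
After 1 (propagate distance d=7): x=-8.7000 theta=-0.1000
After 2 (thin lens f=-18): x=-8.7000 theta=-7/12 (≈-0.5833)
After 3 (propagate distance d=6): x=-12.2000 theta=-7/12 (≈-0.5833)
After 4 (thin lens f=32): x=-12.2000 theta=-97/480 (≈-0.2021)
After 5 (propagate distance d=18): x=-15.8375 theta=-97/480 (≈-0.2021)
After 6 (thin lens f=26): x=-15.8375 theta=127/312 (≈0.4071)
After 7 (propagate distance d=34 (to screen)): x=-6233/3120 (≈-1.9978) theta=127/312 (≈0.4071)
|theta_initial|=0.1000 |theta_final|=127/312 (≈0.4071) -> increased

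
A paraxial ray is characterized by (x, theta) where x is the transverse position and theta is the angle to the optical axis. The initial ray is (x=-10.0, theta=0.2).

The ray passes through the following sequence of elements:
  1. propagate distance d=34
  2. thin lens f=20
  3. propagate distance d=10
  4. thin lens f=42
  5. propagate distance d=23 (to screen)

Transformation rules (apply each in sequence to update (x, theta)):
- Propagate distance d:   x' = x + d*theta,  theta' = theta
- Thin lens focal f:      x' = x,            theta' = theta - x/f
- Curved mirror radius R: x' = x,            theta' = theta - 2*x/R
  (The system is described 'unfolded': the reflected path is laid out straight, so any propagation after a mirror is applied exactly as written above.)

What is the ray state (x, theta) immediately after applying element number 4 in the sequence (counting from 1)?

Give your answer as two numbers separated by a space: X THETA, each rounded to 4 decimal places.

Initial: x=-10.0000 theta=0.2000
After 1 (propagate distance d=34): x=-3.2000 theta=0.2000
After 2 (thin lens f=20): x=-3.2000 theta=0.3600
After 3 (propagate distance d=10): x=0.4000 theta=0.3600
After 4 (thin lens f=42): x=0.4000 theta=184/525 (≈0.3505)
Rounded to 4 decimal places: x = 0.4000, theta = 0.3505

Answer: 0.4000 0.3505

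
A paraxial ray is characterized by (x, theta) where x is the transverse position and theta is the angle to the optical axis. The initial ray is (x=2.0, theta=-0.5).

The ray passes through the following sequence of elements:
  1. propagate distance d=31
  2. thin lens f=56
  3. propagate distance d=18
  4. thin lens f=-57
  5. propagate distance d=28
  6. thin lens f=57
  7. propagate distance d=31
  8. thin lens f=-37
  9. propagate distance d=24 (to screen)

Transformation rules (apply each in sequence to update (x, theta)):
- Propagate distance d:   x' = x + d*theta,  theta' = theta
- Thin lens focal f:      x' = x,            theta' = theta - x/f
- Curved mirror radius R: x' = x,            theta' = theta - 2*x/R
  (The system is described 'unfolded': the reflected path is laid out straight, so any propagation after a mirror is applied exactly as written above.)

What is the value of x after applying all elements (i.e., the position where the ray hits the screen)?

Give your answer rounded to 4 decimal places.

Answer: -54.7403

Derivation:
Initial: x=2.0000 theta=-0.5000
After 1 (propagate distance d=31): x=-13.5000 theta=-0.5000
After 2 (thin lens f=56): x=-13.5000 theta=-29/112 (≈-0.2589)
After 3 (propagate distance d=18): x=-1017/56 (≈-18.1607) theta=-29/112 (≈-0.2589)
After 4 (thin lens f=-57): x=-1017/56 (≈-18.1607) theta=-1229/2128 (≈-0.5775)
After 5 (propagate distance d=28): x=-36529/1064 (≈-34.3318) theta=-1229/2128 (≈-0.5775)
After 6 (thin lens f=57): x=-36529/1064 (≈-34.3318) theta=3005/121296 (≈0.0248)
After 7 (propagate distance d=31): x=-581593/17328 (≈-33.5638) theta=3005/121296 (≈0.0248)
After 8 (thin lens f=-37): x=-581593/17328 (≈-33.5638) theta=-1979983/2243976 (≈-0.8824)
After 9 (propagate distance d=24 (to screen)): x=-245671771/4487952 (≈-54.7403) theta=-1979983/2243976 (≈-0.8824)
Rounded to 4 decimal places: x = -54.7403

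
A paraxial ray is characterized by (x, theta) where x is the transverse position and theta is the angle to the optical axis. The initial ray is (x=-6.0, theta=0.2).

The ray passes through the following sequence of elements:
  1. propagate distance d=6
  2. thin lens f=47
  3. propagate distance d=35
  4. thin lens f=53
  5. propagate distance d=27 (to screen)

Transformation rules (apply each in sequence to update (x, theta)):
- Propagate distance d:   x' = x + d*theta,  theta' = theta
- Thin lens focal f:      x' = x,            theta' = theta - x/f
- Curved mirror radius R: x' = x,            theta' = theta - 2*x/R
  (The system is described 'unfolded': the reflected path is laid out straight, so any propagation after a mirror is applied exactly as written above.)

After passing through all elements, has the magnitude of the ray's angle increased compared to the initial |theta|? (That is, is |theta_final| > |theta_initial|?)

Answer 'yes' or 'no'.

Initial: x=-6.0000 theta=0.2000
After 1 (propagate distance d=6): x=-4.8000 theta=0.2000
After 2 (thin lens f=47): x=-4.8000 theta=71/235 (≈0.3021)
After 3 (propagate distance d=35): x=1357/235 (≈5.7745) theta=71/235 (≈0.3021)
After 4 (thin lens f=53): x=1357/235 (≈5.7745) theta=2406/12455 (≈0.1932)
After 5 (propagate distance d=27 (to screen)): x=136883/12455 (≈10.9902) theta=2406/12455 (≈0.1932)
|theta_initial|=0.2000 |theta_final|=2406/12455 (≈0.1932) -> not increased

Answer: no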